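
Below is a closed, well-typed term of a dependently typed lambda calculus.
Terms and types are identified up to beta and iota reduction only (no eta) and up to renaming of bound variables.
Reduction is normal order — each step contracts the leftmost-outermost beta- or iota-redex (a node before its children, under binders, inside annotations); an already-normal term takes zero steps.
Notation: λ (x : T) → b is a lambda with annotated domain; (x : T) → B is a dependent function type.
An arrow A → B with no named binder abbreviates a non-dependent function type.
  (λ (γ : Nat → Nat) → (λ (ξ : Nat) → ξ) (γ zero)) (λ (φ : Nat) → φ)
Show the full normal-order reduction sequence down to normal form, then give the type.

normal-order reduction:
  (λ (γ : Nat → Nat) → (λ (ξ : Nat) → ξ) (γ zero)) (λ (φ : Nat) → φ)
  ~> (λ (γ : Nat) → γ) ((λ (ξ : Nat) → ξ) zero)
  ~> (λ (γ : Nat) → γ) zero
  ~> zero
the term's type:
  Nat


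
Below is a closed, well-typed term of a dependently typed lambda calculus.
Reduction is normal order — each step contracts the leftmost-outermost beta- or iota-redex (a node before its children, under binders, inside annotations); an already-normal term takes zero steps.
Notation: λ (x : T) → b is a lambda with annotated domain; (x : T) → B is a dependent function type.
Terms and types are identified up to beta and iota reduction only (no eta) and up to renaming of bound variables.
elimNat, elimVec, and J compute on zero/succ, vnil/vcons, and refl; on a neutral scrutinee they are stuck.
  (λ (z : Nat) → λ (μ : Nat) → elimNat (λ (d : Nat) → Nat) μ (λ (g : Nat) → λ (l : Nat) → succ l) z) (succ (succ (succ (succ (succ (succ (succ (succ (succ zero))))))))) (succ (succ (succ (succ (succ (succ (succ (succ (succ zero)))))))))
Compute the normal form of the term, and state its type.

resulting normal form:
  succ (succ (succ (succ (succ (succ (succ (succ (succ (succ (succ (succ (succ (succ (succ (succ (succ (succ zero)))))))))))))))))
inferred type:
  Nat


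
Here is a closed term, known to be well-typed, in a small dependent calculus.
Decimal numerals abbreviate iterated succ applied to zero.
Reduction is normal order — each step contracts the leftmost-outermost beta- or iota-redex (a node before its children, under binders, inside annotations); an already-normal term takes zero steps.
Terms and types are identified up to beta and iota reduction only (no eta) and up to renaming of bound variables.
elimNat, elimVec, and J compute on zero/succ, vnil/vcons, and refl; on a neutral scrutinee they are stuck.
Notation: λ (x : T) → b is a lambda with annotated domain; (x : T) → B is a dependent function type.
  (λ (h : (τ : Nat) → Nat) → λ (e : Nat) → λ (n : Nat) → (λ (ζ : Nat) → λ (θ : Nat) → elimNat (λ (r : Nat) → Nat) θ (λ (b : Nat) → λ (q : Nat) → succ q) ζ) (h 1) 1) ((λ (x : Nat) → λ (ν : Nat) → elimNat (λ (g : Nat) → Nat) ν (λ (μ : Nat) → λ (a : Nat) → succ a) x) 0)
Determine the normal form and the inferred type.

normal form:
  λ (h : Nat) → λ (τ : Nat) → 2
inferred type:
  (h : Nat) → (τ : Nat) → Nat
observation: the first redex contracted is a beta-redex; the normal form is reached in 10 normal-order steps.


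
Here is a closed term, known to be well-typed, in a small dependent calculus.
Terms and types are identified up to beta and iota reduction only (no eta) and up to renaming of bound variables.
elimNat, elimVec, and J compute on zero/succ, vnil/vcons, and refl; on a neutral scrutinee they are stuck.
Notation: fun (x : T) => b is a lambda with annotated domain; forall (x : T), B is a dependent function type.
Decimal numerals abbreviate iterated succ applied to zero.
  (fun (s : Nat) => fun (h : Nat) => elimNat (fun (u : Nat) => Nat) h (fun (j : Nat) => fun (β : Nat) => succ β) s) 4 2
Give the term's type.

inferred type:
  Nat


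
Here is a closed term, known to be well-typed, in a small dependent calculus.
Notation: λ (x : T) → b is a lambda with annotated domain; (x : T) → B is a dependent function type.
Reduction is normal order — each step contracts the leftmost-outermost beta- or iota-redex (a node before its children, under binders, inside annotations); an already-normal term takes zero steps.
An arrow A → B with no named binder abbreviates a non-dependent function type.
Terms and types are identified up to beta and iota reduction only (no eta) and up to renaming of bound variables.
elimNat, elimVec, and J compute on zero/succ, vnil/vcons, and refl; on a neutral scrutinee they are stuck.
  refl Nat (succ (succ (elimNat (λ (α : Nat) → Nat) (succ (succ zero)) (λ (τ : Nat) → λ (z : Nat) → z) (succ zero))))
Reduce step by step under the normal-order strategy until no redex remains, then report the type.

normal-order reduction sequence:
  refl Nat (succ (succ (elimNat (λ (α : Nat) → Nat) (succ (succ zero)) (λ (τ : Nat) → λ (z : Nat) → z) (succ zero))))
  ~> refl Nat (succ (succ ((λ (α : Nat) → λ (τ : Nat) → τ) zero (elimNat (λ (z : Nat) → Nat) (succ (succ zero)) (λ (s : Nat) → λ (i : Nat) → i) zero))))
  ~> refl Nat (succ (succ ((λ (α : Nat) → α) (elimNat (λ (τ : Nat) → Nat) (succ (succ zero)) (λ (z : Nat) → λ (s : Nat) → s) zero))))
  ~> refl Nat (succ (succ (elimNat (λ (α : Nat) → Nat) (succ (succ zero)) (λ (τ : Nat) → λ (z : Nat) → z) zero)))
  ~> refl Nat (succ (succ (succ (succ zero))))
the term's type:
  Eq Nat (succ (succ (succ (succ zero)))) (succ (succ (succ (succ zero))))


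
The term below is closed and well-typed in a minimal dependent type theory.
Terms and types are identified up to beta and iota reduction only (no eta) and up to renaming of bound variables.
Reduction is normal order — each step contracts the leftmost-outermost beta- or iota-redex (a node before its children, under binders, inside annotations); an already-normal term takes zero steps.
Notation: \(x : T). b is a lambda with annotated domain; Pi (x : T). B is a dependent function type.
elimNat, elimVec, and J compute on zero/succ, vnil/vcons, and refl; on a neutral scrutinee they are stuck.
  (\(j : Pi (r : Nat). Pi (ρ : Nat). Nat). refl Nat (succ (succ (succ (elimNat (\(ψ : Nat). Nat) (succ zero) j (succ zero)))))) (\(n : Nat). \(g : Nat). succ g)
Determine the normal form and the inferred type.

normal form:
  refl Nat (succ (succ (succ (succ (succ zero)))))
the term's type:
  Eq Nat (succ (succ (succ (succ (succ zero))))) (succ (succ (succ (succ (succ zero)))))


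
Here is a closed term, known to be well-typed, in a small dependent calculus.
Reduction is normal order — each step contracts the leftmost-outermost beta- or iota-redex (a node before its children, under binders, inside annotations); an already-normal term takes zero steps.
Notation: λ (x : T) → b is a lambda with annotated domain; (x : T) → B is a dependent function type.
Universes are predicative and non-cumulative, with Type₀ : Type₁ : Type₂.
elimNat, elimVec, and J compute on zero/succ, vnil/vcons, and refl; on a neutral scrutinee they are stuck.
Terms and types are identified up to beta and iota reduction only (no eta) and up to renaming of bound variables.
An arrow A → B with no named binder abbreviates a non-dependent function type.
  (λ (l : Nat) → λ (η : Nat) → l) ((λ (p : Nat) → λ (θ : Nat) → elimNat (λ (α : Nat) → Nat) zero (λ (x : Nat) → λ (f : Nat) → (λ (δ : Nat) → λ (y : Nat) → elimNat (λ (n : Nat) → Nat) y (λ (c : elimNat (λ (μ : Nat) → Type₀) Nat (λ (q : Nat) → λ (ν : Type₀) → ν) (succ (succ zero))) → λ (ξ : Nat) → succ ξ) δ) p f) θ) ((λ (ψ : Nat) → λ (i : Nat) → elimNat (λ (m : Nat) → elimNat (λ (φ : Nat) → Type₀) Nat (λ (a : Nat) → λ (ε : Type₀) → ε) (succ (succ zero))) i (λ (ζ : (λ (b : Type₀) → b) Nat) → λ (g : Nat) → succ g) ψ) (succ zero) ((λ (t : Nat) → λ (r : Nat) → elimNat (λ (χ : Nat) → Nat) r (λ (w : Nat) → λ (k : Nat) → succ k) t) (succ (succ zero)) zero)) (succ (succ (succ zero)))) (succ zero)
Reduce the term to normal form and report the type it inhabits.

normal form:
  succ (succ (succ (succ (succ (succ (succ (succ (succ zero))))))))
inferred type:
  Nat


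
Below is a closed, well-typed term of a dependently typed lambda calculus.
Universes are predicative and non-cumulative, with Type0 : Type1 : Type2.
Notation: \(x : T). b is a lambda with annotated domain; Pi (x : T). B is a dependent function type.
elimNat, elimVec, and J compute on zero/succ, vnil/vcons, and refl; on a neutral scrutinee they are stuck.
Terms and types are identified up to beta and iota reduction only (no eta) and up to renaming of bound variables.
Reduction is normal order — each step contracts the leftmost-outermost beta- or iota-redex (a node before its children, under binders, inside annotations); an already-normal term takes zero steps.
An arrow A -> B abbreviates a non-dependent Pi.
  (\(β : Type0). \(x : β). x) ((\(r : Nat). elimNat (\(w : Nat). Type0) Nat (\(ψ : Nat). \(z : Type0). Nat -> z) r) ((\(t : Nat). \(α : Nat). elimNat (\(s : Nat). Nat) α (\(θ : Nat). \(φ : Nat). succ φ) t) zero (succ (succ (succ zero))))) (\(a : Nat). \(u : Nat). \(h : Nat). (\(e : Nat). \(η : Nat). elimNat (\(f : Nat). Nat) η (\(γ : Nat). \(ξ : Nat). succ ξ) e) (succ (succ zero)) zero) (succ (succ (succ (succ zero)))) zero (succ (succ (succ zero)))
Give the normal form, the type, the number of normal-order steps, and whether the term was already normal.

reduced normal form:
  succ (succ zero)
the term's type:
  Nat
normal-order step count: 14
started in normal form: no
first contracted redex: a beta-redex


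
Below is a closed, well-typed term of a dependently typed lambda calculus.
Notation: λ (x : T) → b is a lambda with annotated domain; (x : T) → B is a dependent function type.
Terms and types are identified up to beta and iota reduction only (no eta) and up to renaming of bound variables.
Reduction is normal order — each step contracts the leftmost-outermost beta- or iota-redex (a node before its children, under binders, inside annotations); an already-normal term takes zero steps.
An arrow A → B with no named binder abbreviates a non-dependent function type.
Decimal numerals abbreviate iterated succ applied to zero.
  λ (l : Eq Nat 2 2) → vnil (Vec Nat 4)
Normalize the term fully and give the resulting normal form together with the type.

resulting normal form:
  λ (l : Eq Nat 2 2) → vnil (Vec Nat 4)
inferred type:
  Eq Nat 2 2 → Vec (Vec Nat 4) 0
observation: no redex remains anywhere in the term; it is its own normal form.


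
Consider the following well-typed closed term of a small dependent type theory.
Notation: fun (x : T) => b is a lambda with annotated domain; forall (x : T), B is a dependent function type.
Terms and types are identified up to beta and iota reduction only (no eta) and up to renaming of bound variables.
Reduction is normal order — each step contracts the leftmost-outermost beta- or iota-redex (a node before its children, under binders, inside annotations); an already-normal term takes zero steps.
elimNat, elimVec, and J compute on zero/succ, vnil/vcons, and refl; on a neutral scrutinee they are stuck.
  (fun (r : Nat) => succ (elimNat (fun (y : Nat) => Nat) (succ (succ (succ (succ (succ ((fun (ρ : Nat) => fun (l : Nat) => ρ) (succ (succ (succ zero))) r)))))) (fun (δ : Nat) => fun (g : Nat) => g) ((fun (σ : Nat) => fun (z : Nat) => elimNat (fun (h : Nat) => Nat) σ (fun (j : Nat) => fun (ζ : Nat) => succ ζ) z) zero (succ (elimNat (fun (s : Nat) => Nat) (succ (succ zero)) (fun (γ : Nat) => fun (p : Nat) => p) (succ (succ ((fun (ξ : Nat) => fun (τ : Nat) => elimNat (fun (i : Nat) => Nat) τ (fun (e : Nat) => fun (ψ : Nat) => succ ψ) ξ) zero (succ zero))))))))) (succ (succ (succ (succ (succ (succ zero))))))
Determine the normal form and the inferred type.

reduced normal form:
  succ (succ (succ (succ (succ (succ (succ (succ (succ zero))))))))
inferred type:
  Nat
observation: the leftmost-outermost redex is a beta-redex, and normalization takes 38 steps.


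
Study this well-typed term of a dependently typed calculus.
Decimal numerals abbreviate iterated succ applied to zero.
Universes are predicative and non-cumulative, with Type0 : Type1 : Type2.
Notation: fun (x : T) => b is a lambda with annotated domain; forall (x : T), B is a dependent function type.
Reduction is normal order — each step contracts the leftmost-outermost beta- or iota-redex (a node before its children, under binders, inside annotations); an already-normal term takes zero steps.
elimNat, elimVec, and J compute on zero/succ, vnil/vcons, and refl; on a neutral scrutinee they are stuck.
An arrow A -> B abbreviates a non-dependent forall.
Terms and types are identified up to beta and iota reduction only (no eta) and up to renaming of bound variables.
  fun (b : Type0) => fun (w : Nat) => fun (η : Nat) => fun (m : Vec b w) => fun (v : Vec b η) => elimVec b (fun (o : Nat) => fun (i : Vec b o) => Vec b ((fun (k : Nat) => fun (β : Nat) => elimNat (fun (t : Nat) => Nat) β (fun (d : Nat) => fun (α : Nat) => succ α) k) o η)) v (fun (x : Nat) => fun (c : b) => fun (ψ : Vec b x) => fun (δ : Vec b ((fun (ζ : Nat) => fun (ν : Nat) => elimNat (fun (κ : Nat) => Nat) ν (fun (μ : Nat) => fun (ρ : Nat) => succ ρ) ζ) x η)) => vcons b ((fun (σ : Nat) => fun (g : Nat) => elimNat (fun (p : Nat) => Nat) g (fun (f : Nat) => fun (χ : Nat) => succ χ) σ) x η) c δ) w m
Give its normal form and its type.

reduced normal form:
  fun (b : Type0) => fun (w : Nat) => fun (η : Nat) => fun (m : Vec b w) => fun (v : Vec b η) => elimVec b (fun (o : Nat) => fun (i : Vec b o) => Vec b (elimNat (fun (k : Nat) => Nat) η (fun (β : Nat) => fun (t : Nat) => succ t) o)) v (fun (d : Nat) => fun (α : b) => fun (x : Vec b d) => fun (c : Vec b (elimNat (fun (ψ : Nat) => Nat) η (fun (δ : Nat) => fun (ζ : Nat) => succ ζ) d)) => vcons b (elimNat (fun (ν : Nat) => Nat) η (fun (κ : Nat) => fun (μ : Nat) => succ μ) d) α c) w m
the term's type:
  forall (b : Type0), forall (w : Nat), forall (η : Nat), Vec b w -> Vec b η -> Vec b (elimNat (fun (m : Nat) => Nat) η (fun (v : Nat) => fun (o : Nat) => succ o) w)


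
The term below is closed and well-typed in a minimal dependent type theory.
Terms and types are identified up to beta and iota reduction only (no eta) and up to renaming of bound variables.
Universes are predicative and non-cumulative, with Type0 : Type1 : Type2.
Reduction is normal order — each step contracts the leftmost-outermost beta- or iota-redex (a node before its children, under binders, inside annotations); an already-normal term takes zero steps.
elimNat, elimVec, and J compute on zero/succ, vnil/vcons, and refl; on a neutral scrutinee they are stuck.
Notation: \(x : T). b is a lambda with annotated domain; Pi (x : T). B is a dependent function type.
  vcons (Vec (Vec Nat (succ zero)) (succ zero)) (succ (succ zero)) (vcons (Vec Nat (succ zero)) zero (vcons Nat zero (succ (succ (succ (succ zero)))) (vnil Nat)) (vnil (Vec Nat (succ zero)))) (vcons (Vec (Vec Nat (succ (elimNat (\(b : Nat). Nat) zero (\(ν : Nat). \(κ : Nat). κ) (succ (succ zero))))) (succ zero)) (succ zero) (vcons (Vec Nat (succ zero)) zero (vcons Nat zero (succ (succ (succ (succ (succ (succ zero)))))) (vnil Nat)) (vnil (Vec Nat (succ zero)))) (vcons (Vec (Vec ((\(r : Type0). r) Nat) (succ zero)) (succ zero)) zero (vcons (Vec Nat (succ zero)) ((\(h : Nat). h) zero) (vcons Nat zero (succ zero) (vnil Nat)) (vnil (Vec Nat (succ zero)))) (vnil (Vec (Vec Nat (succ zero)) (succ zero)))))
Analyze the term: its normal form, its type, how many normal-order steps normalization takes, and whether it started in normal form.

resulting normal form:
  vcons (Vec (Vec Nat (succ zero)) (succ zero)) (succ (succ zero)) (vcons (Vec Nat (succ zero)) zero (vcons Nat zero (succ (succ (succ (succ zero)))) (vnil Nat)) (vnil (Vec Nat (succ zero)))) (vcons (Vec (Vec Nat (succ zero)) (succ zero)) (succ zero) (vcons (Vec Nat (succ zero)) zero (vcons Nat zero (succ (succ (succ (succ (succ (succ zero)))))) (vnil Nat)) (vnil (Vec Nat (succ zero)))) (vcons (Vec (Vec Nat (succ zero)) (succ zero)) zero (vcons (Vec Nat (succ zero)) zero (vcons Nat zero (succ zero) (vnil Nat)) (vnil (Vec Nat (succ zero)))) (vnil (Vec (Vec Nat (succ zero)) (succ zero)))))
type:
  Vec (Vec (Vec Nat (succ zero)) (succ zero)) (succ (succ (succ zero)))
steps to reach normal form (normal order): 9
term was already normal: no
first redex: an elimNat iota-redex


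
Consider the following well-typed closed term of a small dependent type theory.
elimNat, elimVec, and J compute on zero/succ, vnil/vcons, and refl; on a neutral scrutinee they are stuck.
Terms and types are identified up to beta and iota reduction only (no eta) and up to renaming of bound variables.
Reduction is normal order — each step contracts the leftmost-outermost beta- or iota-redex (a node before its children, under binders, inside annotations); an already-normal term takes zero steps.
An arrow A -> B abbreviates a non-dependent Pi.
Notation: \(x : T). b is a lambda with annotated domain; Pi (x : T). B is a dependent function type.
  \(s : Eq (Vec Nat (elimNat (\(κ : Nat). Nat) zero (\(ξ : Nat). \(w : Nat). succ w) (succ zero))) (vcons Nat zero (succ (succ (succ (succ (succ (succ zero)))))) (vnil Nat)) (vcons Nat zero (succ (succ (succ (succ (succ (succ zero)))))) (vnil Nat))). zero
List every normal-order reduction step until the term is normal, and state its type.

reduction (normal order):
  \(s : Eq (Vec Nat (elimNat (\(κ : Nat). Nat) zero (\(ξ : Nat). \(w : Nat). succ w) (succ zero))) (vcons Nat zero (succ (succ (succ (succ (succ (succ zero)))))) (vnil Nat)) (vcons Nat zero (succ (succ (succ (succ (succ (succ zero)))))) (vnil Nat))). zero
  ~> \(s : Eq (Vec Nat ((\(κ : Nat). \(ξ : Nat). succ ξ) zero (elimNat (\(w : Nat). Nat) zero (\(d : Nat). \(l : Nat). succ l) zero))) (vcons Nat zero (succ (succ (succ (succ (succ (succ zero)))))) (vnil Nat)) (vcons Nat zero (succ (succ (succ (succ (succ (succ zero)))))) (vnil Nat))). zero
  ~> \(s : Eq (Vec Nat ((\(κ : Nat). succ κ) (elimNat (\(ξ : Nat). Nat) zero (\(w : Nat). \(d : Nat). succ d) zero))) (vcons Nat zero (succ (succ (succ (succ (succ (succ zero)))))) (vnil Nat)) (vcons Nat zero (succ (succ (succ (succ (succ (succ zero)))))) (vnil Nat))). zero
  ~> \(s : Eq (Vec Nat (succ (elimNat (\(κ : Nat). Nat) zero (\(ξ : Nat). \(w : Nat). succ w) zero))) (vcons Nat zero (succ (succ (succ (succ (succ (succ zero)))))) (vnil Nat)) (vcons Nat zero (succ (succ (succ (succ (succ (succ zero)))))) (vnil Nat))). zero
  ~> \(s : Eq (Vec Nat (succ zero)) (vcons Nat zero (succ (succ (succ (succ (succ (succ zero)))))) (vnil Nat)) (vcons Nat zero (succ (succ (succ (succ (succ (succ zero)))))) (vnil Nat))). zero
inferred type:
  Eq (Vec Nat (succ zero)) (vcons Nat zero (succ (succ (succ (succ (succ (succ zero)))))) (vnil Nat)) (vcons Nat zero (succ (succ (succ (succ (succ (succ zero)))))) (vnil Nat)) -> Nat


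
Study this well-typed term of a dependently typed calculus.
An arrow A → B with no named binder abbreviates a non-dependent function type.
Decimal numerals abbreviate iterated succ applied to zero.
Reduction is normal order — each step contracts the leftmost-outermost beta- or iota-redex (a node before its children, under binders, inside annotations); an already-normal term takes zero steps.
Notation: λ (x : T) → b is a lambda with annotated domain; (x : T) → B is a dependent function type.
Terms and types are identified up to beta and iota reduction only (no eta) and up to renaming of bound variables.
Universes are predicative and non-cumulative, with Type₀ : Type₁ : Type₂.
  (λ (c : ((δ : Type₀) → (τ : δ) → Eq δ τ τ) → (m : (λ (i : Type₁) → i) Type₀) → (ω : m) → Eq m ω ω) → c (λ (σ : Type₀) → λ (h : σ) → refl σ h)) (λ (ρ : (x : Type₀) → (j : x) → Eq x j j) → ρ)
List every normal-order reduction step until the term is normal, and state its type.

reduction (normal order):
  (λ (c : ((δ : Type₀) → (τ : δ) → Eq δ τ τ) → (m : (λ (i : Type₁) → i) Type₀) → (ω : m) → Eq m ω ω) → c (λ (σ : Type₀) → λ (h : σ) → refl σ h)) (λ (ρ : (x : Type₀) → (j : x) → Eq x j j) → ρ)
  ~> (λ (c : (δ : Type₀) → (τ : δ) → Eq δ τ τ) → c) (λ (m : Type₀) → λ (i : m) → refl m i)
  ~> λ (c : Type₀) → λ (δ : c) → refl c δ
inferred type:
  (c : Type₀) → (δ : c) → Eq c δ δ


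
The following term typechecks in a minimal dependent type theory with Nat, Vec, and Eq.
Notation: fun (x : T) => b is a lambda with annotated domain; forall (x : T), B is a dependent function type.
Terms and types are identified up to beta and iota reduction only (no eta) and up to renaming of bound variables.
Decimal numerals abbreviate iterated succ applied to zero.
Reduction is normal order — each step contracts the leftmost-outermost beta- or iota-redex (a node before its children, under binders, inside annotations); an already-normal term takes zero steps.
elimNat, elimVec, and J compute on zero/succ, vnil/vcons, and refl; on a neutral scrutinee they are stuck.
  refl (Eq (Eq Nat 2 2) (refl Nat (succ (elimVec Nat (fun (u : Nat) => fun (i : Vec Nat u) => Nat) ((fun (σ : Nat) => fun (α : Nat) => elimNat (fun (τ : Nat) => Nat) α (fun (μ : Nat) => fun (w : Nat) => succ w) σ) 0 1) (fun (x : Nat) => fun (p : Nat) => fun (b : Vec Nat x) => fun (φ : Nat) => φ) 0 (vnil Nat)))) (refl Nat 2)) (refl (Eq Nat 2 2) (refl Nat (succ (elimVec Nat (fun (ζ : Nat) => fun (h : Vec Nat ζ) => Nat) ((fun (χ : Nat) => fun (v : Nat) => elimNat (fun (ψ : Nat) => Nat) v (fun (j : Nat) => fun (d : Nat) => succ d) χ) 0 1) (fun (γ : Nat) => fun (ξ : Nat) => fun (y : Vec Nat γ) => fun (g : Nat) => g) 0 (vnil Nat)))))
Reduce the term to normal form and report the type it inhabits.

reduced normal form:
  refl (Eq (Eq Nat 2 2) (refl Nat 2) (refl Nat 2)) (refl (Eq Nat 2 2) (refl Nat 2))
inferred type:
  Eq (Eq (Eq Nat 2 2) (refl Nat 2) (refl Nat 2)) (refl (Eq Nat 2 2) (refl Nat 2)) (refl (Eq Nat 2 2) (refl Nat 2))
observation: normalization takes exactly 8 steps under the normal-order strategy.


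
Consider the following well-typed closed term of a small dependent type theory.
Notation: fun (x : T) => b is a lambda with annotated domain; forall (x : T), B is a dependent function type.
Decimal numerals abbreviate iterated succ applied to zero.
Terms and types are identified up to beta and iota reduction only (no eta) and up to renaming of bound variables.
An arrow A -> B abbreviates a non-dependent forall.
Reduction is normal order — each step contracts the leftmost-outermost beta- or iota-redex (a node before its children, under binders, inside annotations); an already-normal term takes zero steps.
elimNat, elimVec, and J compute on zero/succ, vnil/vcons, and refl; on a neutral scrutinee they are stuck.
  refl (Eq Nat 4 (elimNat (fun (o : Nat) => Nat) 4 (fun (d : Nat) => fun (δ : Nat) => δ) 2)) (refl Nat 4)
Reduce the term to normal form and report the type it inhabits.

resulting normal form:
  refl (Eq Nat 4 4) (refl Nat 4)
inferred type:
  Eq (Eq Nat 4 4) (refl Nat 4) (refl Nat 4)
observation: reduction starts at an elimNat iota-redex, and 7 normal-order steps reach the normal form.


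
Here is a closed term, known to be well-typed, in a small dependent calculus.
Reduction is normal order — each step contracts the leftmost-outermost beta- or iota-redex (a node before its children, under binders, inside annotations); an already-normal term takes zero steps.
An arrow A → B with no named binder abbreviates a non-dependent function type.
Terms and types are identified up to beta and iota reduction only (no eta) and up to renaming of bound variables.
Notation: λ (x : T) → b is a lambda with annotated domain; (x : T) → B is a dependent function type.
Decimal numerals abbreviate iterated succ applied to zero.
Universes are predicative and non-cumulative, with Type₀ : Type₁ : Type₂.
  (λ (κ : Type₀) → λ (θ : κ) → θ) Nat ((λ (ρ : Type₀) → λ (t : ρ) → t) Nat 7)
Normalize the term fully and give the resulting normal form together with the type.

reduced normal form:
  7
type:
  Nat
observation: 4 normal-order steps separate the term from its normal form.


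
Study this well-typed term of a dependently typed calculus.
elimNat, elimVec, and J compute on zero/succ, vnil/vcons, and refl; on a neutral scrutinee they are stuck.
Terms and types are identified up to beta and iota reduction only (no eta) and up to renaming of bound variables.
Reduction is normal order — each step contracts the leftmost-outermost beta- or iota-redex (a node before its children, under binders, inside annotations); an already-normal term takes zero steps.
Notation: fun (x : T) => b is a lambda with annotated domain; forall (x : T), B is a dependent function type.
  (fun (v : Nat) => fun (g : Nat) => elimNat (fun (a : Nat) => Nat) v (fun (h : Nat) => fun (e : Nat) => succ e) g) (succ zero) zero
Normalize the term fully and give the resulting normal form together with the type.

reduced normal form:
  succ zero
the term's type:
  Nat
observation: the first redex contracted is a beta-redex; the normal form is reached in 3 normal-order steps.


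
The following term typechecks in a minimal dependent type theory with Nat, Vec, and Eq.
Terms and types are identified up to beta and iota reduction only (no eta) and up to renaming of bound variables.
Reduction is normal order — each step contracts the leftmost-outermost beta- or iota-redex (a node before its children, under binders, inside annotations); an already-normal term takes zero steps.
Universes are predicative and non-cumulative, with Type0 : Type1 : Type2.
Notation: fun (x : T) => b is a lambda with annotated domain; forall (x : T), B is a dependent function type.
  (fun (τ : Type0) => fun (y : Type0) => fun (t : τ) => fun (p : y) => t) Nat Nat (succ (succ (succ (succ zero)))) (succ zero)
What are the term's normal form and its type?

reduced normal form:
  succ (succ (succ (succ zero)))
inferred type:
  Nat
observation: normalization takes exactly 4 steps under the normal-order strategy.


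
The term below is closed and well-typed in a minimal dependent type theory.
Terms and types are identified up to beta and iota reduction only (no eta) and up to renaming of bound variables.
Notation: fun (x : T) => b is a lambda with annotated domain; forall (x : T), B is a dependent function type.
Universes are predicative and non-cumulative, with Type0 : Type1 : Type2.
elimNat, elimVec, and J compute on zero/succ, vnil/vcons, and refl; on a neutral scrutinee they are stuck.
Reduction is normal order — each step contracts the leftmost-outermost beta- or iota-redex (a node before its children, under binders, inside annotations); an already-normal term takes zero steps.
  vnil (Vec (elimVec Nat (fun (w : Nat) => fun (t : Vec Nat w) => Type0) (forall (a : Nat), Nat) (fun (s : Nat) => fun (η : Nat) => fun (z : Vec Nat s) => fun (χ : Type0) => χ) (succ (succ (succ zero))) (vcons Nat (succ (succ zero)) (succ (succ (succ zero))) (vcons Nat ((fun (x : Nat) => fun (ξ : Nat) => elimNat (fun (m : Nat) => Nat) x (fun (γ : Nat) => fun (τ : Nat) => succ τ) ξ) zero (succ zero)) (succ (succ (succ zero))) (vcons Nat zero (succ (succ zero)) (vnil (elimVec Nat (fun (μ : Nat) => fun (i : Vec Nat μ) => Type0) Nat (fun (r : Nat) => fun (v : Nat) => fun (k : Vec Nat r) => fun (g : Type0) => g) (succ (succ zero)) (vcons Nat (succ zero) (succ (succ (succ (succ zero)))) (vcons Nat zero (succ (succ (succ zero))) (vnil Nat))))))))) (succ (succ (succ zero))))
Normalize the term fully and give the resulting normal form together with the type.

resulting normal form:
  vnil (Vec (forall (w : Nat), Nat) (succ (succ (succ zero))))
the term's type:
  Vec (Vec (forall (w : Nat), Nat) (succ (succ (succ zero)))) zero


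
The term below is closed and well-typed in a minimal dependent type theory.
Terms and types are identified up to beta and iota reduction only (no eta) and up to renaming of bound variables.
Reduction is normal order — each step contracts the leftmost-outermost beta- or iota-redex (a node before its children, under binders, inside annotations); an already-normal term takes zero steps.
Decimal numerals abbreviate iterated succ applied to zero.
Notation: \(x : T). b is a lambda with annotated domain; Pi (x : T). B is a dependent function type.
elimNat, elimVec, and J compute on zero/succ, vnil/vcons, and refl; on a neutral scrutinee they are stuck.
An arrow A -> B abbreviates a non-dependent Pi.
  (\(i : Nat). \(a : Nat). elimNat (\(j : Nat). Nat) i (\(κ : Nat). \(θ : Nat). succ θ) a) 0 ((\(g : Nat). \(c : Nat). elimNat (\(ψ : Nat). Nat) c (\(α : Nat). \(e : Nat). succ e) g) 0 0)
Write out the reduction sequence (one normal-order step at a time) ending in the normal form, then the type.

reduction (normal order):
  (\(i : Nat). \(a : Nat). elimNat (\(j : Nat). Nat) i (\(κ : Nat). \(θ : Nat). succ θ) a) 0 ((\(g : Nat). \(c : Nat). elimNat (\(ψ : Nat). Nat) c (\(α : Nat). \(e : Nat). succ e) g) 0 0)
  ~> (\(i : Nat). elimNat (\(a : Nat). Nat) 0 (\(j : Nat). \(κ : Nat). succ κ) i) ((\(θ : Nat). \(g : Nat). elimNat (\(c : Nat). Nat) g (\(ψ : Nat). \(α : Nat). succ α) θ) 0 0)
  ~> elimNat (\(i : Nat). Nat) 0 (\(a : Nat). \(j : Nat). succ j) ((\(κ : Nat). \(θ : Nat). elimNat (\(g : Nat). Nat) θ (\(c : Nat). \(ψ : Nat). succ ψ) κ) 0 0)
  ~> elimNat (\(i : Nat). Nat) 0 (\(a : Nat). \(j : Nat). succ j) ((\(κ : Nat). elimNat (\(θ : Nat). Nat) κ (\(g : Nat). \(c : Nat). succ c) 0) 0)
  ~> elimNat (\(i : Nat). Nat) 0 (\(a : Nat). \(j : Nat). succ j) (elimNat (\(κ : Nat). Nat) 0 (\(θ : Nat). \(g : Nat). succ g) 0)
  ~> elimNat (\(i : Nat). Nat) 0 (\(a : Nat). \(j : Nat). succ j) 0
  ~> 0
the term's type:
  Nat


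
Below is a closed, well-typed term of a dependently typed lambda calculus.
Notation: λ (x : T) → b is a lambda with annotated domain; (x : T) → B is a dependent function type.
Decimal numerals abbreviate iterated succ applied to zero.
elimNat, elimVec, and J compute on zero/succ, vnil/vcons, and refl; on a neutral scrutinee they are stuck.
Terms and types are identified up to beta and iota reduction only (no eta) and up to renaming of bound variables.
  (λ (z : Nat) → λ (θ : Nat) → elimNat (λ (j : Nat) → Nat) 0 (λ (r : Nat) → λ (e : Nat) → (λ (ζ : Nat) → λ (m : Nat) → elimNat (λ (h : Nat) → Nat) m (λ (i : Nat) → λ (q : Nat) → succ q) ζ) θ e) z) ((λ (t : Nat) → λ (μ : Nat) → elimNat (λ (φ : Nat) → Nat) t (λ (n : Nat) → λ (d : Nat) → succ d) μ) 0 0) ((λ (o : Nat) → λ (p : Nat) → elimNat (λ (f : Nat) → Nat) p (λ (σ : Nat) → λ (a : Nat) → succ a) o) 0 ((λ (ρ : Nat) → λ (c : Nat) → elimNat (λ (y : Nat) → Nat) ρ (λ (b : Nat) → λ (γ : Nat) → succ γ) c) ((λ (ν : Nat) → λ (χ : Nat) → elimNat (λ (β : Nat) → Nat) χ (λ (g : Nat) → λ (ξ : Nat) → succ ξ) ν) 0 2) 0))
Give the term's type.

type:
  Nat


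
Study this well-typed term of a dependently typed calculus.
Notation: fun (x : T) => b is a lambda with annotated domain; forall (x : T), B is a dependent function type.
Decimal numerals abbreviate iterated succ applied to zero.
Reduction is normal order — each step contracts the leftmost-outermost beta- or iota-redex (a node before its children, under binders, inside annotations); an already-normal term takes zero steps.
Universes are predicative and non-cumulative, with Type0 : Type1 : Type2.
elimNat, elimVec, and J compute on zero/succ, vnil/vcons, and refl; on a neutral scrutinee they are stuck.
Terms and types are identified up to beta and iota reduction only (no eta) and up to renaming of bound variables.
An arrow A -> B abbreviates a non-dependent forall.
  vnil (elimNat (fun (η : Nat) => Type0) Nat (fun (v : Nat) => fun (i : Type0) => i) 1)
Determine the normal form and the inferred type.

reduced normal form:
  vnil Nat
the term's type:
  Vec Nat 0
observation: the term reaches its normal form after 4 normal-order steps.


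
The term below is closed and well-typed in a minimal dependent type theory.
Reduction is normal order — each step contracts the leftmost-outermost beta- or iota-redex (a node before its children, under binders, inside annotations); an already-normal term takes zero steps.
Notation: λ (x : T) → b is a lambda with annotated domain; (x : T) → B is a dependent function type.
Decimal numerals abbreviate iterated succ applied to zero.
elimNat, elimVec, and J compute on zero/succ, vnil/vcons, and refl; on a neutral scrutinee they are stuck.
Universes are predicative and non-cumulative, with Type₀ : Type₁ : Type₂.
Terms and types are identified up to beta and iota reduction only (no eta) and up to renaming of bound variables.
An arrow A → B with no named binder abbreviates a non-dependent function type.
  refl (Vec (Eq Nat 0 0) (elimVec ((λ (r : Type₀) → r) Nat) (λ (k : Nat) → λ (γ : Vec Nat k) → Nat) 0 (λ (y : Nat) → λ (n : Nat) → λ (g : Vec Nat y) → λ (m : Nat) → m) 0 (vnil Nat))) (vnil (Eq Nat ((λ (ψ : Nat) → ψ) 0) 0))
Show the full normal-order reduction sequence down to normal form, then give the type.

normal-order reduction:
  refl (Vec (Eq Nat 0 0) (elimVec ((λ (r : Type₀) → r) Nat) (λ (k : Nat) → λ (γ : Vec Nat k) → Nat) 0 (λ (y : Nat) → λ (n : Nat) → λ (g : Vec Nat y) → λ (m : Nat) → m) 0 (vnil Nat))) (vnil (Eq Nat ((λ (ψ : Nat) → ψ) 0) 0))
  ~> refl (Vec (Eq Nat 0 0) 0) (vnil (Eq Nat ((λ (r : Nat) → r) 0) 0))
  ~> refl (Vec (Eq Nat 0 0) 0) (vnil (Eq Nat 0 0))
the term's type:
  Eq (Vec (Eq Nat 0 0) 0) (vnil (Eq Nat 0 0)) (vnil (Eq Nat 0 0))


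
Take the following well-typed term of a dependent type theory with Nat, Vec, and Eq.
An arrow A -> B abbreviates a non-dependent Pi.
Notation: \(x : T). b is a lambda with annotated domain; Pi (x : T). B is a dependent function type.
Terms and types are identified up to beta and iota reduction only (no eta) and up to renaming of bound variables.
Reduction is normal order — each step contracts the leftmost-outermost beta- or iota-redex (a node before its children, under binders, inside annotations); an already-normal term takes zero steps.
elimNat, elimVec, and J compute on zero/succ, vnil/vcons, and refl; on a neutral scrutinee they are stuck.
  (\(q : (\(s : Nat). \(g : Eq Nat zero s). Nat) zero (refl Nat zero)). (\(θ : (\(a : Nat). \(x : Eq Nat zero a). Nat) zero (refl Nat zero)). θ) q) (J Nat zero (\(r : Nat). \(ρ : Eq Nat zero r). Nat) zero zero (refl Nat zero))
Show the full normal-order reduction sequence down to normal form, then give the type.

normal-order reduction:
  (\(q : (\(s : Nat). \(g : Eq Nat zero s). Nat) zero (refl Nat zero)). (\(θ : (\(a : Nat). \(x : Eq Nat zero a). Nat) zero (refl Nat zero)). θ) q) (J Nat zero (\(r : Nat). \(ρ : Eq Nat zero r). Nat) zero zero (refl Nat zero))
  ~> (\(q : (\(s : Nat). \(g : Eq Nat zero s). Nat) zero (refl Nat zero)). q) (J Nat zero (\(θ : Nat). \(a : Eq Nat zero θ). Nat) zero zero (refl Nat zero))
  ~> J Nat zero (\(q : Nat). \(s : Eq Nat zero q). Nat) zero zero (refl Nat zero)
  ~> zero
the term's type:
  Nat


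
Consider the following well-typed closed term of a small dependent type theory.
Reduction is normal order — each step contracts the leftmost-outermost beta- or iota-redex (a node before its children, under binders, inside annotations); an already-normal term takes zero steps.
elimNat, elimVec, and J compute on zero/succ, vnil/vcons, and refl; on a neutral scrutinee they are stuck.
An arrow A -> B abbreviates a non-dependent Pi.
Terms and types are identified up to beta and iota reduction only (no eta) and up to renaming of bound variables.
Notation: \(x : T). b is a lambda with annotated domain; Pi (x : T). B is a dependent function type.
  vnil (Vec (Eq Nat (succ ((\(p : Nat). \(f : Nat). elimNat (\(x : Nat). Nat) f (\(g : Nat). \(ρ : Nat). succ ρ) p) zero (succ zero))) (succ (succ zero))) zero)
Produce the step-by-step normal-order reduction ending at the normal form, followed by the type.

reduction (normal order):
  vnil (Vec (Eq Nat (succ ((\(p : Nat). \(f : Nat). elimNat (\(x : Nat). Nat) f (\(g : Nat). \(ρ : Nat). succ ρ) p) zero (succ zero))) (succ (succ zero))) zero)
  ~> vnil (Vec (Eq Nat (succ ((\(p : Nat). elimNat (\(f : Nat). Nat) p (\(x : Nat). \(g : Nat). succ g) zero) (succ zero))) (succ (succ zero))) zero)
  ~> vnil (Vec (Eq Nat (succ (elimNat (\(p : Nat). Nat) (succ zero) (\(f : Nat). \(x : Nat). succ x) zero)) (succ (succ zero))) zero)
  ~> vnil (Vec (Eq Nat (succ (succ zero)) (succ (succ zero))) zero)
the term's type:
  Vec (Vec (Eq Nat (succ (succ zero)) (succ (succ zero))) zero) zero


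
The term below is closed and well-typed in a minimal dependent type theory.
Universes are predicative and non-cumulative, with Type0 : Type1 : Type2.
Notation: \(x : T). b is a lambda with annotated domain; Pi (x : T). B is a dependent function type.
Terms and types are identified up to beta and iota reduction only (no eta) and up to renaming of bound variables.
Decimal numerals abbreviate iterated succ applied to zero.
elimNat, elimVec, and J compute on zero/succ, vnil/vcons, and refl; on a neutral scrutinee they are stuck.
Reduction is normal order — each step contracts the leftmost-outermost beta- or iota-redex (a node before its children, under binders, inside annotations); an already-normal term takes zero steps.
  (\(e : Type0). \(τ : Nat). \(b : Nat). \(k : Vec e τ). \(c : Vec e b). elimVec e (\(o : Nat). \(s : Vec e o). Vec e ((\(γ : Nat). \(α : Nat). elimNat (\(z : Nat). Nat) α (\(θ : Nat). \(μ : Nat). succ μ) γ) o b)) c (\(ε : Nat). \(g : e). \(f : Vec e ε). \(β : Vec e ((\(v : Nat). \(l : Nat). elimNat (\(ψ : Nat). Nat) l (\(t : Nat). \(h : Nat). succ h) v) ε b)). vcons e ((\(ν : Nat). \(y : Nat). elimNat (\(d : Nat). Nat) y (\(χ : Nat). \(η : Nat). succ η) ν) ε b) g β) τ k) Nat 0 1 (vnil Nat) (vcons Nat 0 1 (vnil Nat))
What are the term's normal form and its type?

reduced normal form:
  vcons Nat 0 1 (vnil Nat)
inferred type:
  Vec Nat 1


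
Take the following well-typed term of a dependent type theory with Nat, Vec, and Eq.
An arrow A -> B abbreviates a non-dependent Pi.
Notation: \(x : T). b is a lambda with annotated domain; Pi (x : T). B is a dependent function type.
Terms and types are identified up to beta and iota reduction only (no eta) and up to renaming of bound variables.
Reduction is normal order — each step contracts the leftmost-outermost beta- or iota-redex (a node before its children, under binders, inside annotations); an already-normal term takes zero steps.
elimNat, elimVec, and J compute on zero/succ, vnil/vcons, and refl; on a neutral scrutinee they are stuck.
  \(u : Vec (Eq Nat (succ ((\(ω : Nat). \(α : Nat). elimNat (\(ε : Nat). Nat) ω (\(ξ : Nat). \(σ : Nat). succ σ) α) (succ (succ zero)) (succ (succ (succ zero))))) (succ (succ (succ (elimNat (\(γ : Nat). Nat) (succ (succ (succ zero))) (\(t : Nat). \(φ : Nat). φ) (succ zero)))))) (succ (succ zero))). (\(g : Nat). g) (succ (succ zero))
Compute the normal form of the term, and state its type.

resulting normal form:
  \(u : Vec (Eq Nat (succ (succ (succ (succ (succ (succ zero)))))) (succ (succ (succ (succ (succ (succ zero))))))) (succ (succ zero))). succ (succ zero)
inferred type:
  Vec (Eq Nat (succ (succ (succ (succ (succ (succ zero)))))) (succ (succ (succ (succ (succ (succ zero))))))) (succ (succ zero)) -> Nat


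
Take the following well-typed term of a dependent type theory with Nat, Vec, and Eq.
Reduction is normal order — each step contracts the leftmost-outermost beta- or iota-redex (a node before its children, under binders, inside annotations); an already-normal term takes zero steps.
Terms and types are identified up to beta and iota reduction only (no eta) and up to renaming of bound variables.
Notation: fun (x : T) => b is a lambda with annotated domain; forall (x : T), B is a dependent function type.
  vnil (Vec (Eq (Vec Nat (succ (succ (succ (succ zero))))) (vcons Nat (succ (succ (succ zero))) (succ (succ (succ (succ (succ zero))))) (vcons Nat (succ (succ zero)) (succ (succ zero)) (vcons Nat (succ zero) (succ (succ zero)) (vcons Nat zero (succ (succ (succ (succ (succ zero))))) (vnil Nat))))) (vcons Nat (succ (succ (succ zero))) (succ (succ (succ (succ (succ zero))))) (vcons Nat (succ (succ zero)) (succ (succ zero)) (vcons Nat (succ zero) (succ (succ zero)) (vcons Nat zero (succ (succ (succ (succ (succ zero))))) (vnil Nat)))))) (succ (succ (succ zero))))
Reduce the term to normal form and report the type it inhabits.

resulting normal form:
  vnil (Vec (Eq (Vec Nat (succ (succ (succ (succ zero))))) (vcons Nat (succ (succ (succ zero))) (succ (succ (succ (succ (succ zero))))) (vcons Nat (succ (succ zero)) (succ (succ zero)) (vcons Nat (succ zero) (succ (succ zero)) (vcons Nat zero (succ (succ (succ (succ (succ zero))))) (vnil Nat))))) (vcons Nat (succ (succ (succ zero))) (succ (succ (succ (succ (succ zero))))) (vcons Nat (succ (succ zero)) (succ (succ zero)) (vcons Nat (succ zero) (succ (succ zero)) (vcons Nat zero (succ (succ (succ (succ (succ zero))))) (vnil Nat)))))) (succ (succ (succ zero))))
the term's type:
  Vec (Vec (Eq (Vec Nat (succ (succ (succ (succ zero))))) (vcons Nat (succ (succ (succ zero))) (succ (succ (succ (succ (succ zero))))) (vcons Nat (succ (succ zero)) (succ (succ zero)) (vcons Nat (succ zero) (succ (succ zero)) (vcons Nat zero (succ (succ (succ (succ (succ zero))))) (vnil Nat))))) (vcons Nat (succ (succ (succ zero))) (succ (succ (succ (succ (succ zero))))) (vcons Nat (succ (succ zero)) (succ (succ zero)) (vcons Nat (succ zero) (succ (succ zero)) (vcons Nat zero (succ (succ (succ (succ (succ zero))))) (vnil Nat)))))) (succ (succ (succ zero)))) zero
observation: no redex remains anywhere in the term; it is its own normal form.
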